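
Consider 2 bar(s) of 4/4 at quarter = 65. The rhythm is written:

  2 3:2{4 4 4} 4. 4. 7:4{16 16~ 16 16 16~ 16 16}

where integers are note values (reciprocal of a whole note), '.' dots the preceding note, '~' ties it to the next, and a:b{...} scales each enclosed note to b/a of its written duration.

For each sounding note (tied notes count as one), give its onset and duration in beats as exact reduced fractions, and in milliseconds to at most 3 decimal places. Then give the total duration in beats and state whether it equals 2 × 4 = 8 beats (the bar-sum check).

1) 0.0ms=0b +1846.154ms=2b
2) 1846.154ms=2b +615.385ms=2/3b
3) 2461.538ms=8/3b +615.385ms=2/3b
4) 3076.923ms=10/3b +615.385ms=2/3b
5) 3692.308ms=4b +1384.615ms=3/2b
6) 5076.923ms=11/2b +1384.615ms=3/2b
7) 6461.538ms=7b +131.868ms=1/7b
8) 6593.407ms=50/7b +263.736ms=2/7b
9) 6857.143ms=52/7b +131.868ms=1/7b
10) 6989.011ms=53/7b +263.736ms=2/7b
11) 7252.747ms=55/7b +131.868ms=1/7b
Σ=8b of 8 (65bpm 4/4) — PASS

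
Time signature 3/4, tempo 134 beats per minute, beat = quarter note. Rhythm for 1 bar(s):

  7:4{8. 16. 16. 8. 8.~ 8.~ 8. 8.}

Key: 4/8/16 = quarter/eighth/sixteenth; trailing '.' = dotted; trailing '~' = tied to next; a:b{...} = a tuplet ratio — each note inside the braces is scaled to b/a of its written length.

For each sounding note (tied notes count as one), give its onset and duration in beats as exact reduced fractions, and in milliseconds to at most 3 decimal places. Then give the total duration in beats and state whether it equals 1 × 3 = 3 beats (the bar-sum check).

1) 0.0ms=0b +191.898ms=3/7b
2) 191.898ms=3/7b +95.949ms=3/14b
3) 287.846ms=9/14b +95.949ms=3/14b
4) 383.795ms=6/7b +191.898ms=3/7b
5) 575.693ms=9/7b +575.693ms=9/7b
6) 1151.386ms=18/7b +191.898ms=3/7b
Σ=3b of 3 (134bpm 3/4) — PASS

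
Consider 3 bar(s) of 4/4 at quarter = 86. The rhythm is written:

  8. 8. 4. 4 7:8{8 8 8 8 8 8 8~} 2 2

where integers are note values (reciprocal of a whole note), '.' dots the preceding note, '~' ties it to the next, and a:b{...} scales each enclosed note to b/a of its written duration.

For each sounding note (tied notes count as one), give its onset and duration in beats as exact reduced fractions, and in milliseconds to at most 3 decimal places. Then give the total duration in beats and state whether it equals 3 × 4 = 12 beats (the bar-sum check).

1) 0.0ms=0b +523.256ms=3/4b
2) 523.256ms=3/4b +523.256ms=3/4b
3) 1046.512ms=3/2b +1046.512ms=3/2b
4) 2093.023ms=3b +697.674ms=1b
5) 2790.698ms=4b +398.671ms=4/7b
6) 3189.369ms=32/7b +398.671ms=4/7b
7) 3588.04ms=36/7b +398.671ms=4/7b
8) 3986.711ms=40/7b +398.671ms=4/7b
9) 4385.382ms=44/7b +398.671ms=4/7b
10) 4784.053ms=48/7b +398.671ms=4/7b
11) 5182.724ms=52/7b +1794.02ms=18/7b
12) 6976.744ms=10b +1395.349ms=2b
Σ=12b of 12 (86bpm 4/4) — PASS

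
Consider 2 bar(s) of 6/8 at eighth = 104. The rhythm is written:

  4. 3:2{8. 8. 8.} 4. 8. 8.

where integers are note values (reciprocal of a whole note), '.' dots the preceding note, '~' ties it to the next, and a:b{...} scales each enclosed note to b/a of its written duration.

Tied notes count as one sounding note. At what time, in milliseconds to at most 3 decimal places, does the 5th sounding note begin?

1. 0.0ms @ 0 + 1730.769ms (3)
2. 1730.769ms @ 3 + 576.923ms (1)
3. 2307.692ms @ 4 + 576.923ms (1)
4. 2884.615ms @ 5 + 576.923ms (1)
5. 3461.538ms @ 6 + 1730.769ms (3)
6. 5192.308ms @ 9 + 865.385ms (3/2)
7. 6057.692ms @ 21/2 + 865.385ms (3/2)

note 5 onset = 6b = 3461.538ms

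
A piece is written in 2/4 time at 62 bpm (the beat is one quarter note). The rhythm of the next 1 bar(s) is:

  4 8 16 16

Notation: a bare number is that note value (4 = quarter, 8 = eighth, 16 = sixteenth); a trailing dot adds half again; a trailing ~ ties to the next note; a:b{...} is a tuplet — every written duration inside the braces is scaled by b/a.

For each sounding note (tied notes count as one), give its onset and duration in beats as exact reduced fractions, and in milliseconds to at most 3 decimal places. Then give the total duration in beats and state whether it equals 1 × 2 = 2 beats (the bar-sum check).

1) 0.0ms=0b +967.742ms=1b
2) 967.742ms=1b +483.871ms=1/2b
3) 1451.613ms=3/2b +241.935ms=1/4b
4) 1693.548ms=7/4b +241.935ms=1/4b
Σ=2b of 2 (62bpm 2/4) — PASS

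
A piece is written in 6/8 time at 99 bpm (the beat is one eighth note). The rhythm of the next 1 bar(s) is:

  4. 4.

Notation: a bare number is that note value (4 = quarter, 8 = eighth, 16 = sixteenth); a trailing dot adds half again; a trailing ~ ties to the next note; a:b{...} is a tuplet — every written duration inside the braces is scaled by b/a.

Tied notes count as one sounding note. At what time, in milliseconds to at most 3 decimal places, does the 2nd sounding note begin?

1. 0.0ms @ 0 + 1818.182ms (3)
2. 1818.182ms @ 3 + 1818.182ms (3)

note 2 onset = 3b = 1818.182ms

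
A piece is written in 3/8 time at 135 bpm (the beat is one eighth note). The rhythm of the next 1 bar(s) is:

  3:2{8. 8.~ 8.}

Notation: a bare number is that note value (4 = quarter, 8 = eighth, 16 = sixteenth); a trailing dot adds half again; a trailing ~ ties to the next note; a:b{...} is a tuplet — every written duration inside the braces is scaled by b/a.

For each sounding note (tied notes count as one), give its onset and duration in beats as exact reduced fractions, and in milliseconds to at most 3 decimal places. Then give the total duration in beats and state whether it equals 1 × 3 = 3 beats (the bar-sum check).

1) 0.0ms=0b +444.444ms=1b
2) 444.444ms=1b +888.889ms=2b
Σ=3b of 3 (135bpm 3/8) — PASS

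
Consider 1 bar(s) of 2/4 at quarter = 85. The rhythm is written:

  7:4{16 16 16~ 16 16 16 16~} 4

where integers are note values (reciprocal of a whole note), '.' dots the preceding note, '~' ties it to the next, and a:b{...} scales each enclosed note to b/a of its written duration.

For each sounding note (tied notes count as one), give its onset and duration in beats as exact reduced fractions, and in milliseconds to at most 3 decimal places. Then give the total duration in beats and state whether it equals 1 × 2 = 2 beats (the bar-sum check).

1) 0.0ms=0b +100.84ms=1/7b
2) 100.84ms=1/7b +100.84ms=1/7b
3) 201.681ms=2/7b +201.681ms=2/7b
4) 403.361ms=4/7b +100.84ms=1/7b
5) 504.202ms=5/7b +100.84ms=1/7b
6) 605.042ms=6/7b +806.723ms=8/7b
Σ=2b of 2 (85bpm 2/4) — PASS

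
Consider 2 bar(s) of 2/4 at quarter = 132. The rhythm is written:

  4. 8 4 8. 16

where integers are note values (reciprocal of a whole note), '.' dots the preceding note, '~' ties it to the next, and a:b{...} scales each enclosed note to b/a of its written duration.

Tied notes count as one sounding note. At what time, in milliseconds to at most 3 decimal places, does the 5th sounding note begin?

note 5 onset = 15/4b = 1704.545ms

1. 0.0ms @ 0 + 681.818ms (3/2)
2. 681.818ms @ 3/2 + 227.273ms (1/2)
3. 909.091ms @ 2 + 454.545ms (1)
4. 1363.636ms @ 3 + 340.909ms (3/4)
5. 1704.545ms @ 15/4 + 113.636ms (1/4)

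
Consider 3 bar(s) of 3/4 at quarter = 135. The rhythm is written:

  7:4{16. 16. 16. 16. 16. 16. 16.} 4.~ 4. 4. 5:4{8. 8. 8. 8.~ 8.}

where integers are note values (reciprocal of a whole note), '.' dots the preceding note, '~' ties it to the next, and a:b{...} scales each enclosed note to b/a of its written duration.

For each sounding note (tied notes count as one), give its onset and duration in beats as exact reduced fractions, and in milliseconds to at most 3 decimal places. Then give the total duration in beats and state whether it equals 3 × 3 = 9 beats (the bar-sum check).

1) 0.0ms=0b +95.238ms=3/14b
2) 95.238ms=3/14b +95.238ms=3/14b
3) 190.476ms=3/7b +95.238ms=3/14b
4) 285.714ms=9/14b +95.238ms=3/14b
5) 380.952ms=6/7b +95.238ms=3/14b
6) 476.19ms=15/14b +95.238ms=3/14b
7) 571.429ms=9/7b +95.238ms=3/14b
8) 666.667ms=3/2b +1333.333ms=3b
9) 2000.0ms=9/2b +666.667ms=3/2b
10) 2666.667ms=6b +266.667ms=3/5b
11) 2933.333ms=33/5b +266.667ms=3/5b
12) 3200.0ms=36/5b +266.667ms=3/5b
13) 3466.667ms=39/5b +533.333ms=6/5b
Σ=9b of 9 (135bpm 3/4) — PASS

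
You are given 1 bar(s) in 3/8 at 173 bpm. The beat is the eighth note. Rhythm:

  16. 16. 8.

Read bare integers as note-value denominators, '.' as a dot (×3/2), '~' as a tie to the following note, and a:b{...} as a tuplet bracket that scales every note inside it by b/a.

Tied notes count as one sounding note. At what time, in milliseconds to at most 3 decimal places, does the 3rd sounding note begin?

note 3 onset = 3/2b = 520.231ms

1. 0.0ms @ 0 + 260.116ms (3/4)
2. 260.116ms @ 3/4 + 260.116ms (3/4)
3. 520.231ms @ 3/2 + 520.231ms (3/2)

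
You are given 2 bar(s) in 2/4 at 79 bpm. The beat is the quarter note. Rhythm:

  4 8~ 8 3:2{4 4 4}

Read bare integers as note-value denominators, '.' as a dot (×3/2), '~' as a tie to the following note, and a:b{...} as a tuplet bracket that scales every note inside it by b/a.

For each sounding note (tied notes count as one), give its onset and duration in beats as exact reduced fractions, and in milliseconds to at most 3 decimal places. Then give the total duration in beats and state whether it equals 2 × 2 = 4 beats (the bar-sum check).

1) 0.0ms=0b +759.494ms=1b
2) 759.494ms=1b +759.494ms=1b
3) 1518.987ms=2b +506.329ms=2/3b
4) 2025.316ms=8/3b +506.329ms=2/3b
5) 2531.646ms=10/3b +506.329ms=2/3b
Σ=4b of 4 (79bpm 2/4) — PASS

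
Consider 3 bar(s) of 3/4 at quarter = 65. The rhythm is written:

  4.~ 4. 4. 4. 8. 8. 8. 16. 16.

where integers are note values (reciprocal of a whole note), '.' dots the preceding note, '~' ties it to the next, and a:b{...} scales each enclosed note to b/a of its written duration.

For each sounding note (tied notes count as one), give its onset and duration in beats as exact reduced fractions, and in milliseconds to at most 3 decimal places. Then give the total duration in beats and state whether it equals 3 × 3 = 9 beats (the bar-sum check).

1) 0.0ms=0b +2769.231ms=3b
2) 2769.231ms=3b +1384.615ms=3/2b
3) 4153.846ms=9/2b +1384.615ms=3/2b
4) 5538.462ms=6b +692.308ms=3/4b
5) 6230.769ms=27/4b +692.308ms=3/4b
6) 6923.077ms=15/2b +692.308ms=3/4b
7) 7615.385ms=33/4b +346.154ms=3/8b
8) 7961.538ms=69/8b +346.154ms=3/8b
Σ=9b of 9 (65bpm 3/4) — PASS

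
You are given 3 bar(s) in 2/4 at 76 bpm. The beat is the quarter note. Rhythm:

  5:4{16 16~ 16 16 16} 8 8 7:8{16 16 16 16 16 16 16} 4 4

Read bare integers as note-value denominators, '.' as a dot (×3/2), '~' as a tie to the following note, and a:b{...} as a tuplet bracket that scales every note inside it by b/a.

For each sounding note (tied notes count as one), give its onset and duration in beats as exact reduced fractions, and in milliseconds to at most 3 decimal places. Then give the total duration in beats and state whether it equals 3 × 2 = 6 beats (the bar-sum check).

1) 0.0ms=0b +157.895ms=1/5b
2) 157.895ms=1/5b +315.789ms=2/5b
3) 473.684ms=3/5b +157.895ms=1/5b
4) 631.579ms=4/5b +157.895ms=1/5b
5) 789.474ms=1b +394.737ms=1/2b
6) 1184.211ms=3/2b +394.737ms=1/2b
7) 1578.947ms=2b +225.564ms=2/7b
8) 1804.511ms=16/7b +225.564ms=2/7b
9) 2030.075ms=18/7b +225.564ms=2/7b
10) 2255.639ms=20/7b +225.564ms=2/7b
11) 2481.203ms=22/7b +225.564ms=2/7b
12) 2706.767ms=24/7b +225.564ms=2/7b
13) 2932.331ms=26/7b +225.564ms=2/7b
14) 3157.895ms=4b +789.474ms=1b
15) 3947.368ms=5b +789.474ms=1b
Σ=6b of 6 (76bpm 2/4) — PASS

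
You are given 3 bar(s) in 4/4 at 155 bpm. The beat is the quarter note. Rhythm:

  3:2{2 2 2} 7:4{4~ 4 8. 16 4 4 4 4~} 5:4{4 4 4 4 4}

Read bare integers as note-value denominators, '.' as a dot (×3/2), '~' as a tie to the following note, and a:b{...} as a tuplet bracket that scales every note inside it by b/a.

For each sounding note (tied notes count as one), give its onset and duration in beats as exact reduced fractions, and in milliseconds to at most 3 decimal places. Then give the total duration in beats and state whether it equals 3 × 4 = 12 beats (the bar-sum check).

1) 0.0ms=0b +516.129ms=4/3b
2) 516.129ms=4/3b +516.129ms=4/3b
3) 1032.258ms=8/3b +516.129ms=4/3b
4) 1548.387ms=4b +442.396ms=8/7b
5) 1990.783ms=36/7b +165.899ms=3/7b
6) 2156.682ms=39/7b +55.3ms=1/7b
7) 2211.982ms=40/7b +221.198ms=4/7b
8) 2433.18ms=44/7b +221.198ms=4/7b
9) 2654.378ms=48/7b +221.198ms=4/7b
10) 2875.576ms=52/7b +530.876ms=48/35b
11) 3406.452ms=44/5b +309.677ms=4/5b
12) 3716.129ms=48/5b +309.677ms=4/5b
13) 4025.806ms=52/5b +309.677ms=4/5b
14) 4335.484ms=56/5b +309.677ms=4/5b
Σ=12b of 12 (155bpm 4/4) — PASS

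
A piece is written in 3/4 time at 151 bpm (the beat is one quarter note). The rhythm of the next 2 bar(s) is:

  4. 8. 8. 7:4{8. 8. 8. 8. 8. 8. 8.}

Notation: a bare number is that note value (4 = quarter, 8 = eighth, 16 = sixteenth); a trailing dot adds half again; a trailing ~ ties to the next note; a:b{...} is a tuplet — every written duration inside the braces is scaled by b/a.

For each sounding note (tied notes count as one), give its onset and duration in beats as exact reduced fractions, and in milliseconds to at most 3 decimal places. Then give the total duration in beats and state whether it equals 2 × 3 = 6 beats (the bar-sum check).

1) 0.0ms=0b +596.026ms=3/2b
2) 596.026ms=3/2b +298.013ms=3/4b
3) 894.04ms=9/4b +298.013ms=3/4b
4) 1192.053ms=3b +170.293ms=3/7b
5) 1362.346ms=24/7b +170.293ms=3/7b
6) 1532.64ms=27/7b +170.293ms=3/7b
7) 1702.933ms=30/7b +170.293ms=3/7b
8) 1873.226ms=33/7b +170.293ms=3/7b
9) 2043.519ms=36/7b +170.293ms=3/7b
10) 2213.813ms=39/7b +170.293ms=3/7b
Σ=6b of 6 (151bpm 3/4) — PASS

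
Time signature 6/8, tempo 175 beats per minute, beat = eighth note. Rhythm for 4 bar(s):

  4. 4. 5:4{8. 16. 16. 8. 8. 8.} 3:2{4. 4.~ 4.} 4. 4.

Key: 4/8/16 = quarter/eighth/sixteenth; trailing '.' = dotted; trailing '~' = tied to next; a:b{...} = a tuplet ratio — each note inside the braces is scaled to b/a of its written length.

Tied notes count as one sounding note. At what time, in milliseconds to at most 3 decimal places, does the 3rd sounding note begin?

1. 0.0ms @ 0 + 1028.571ms (3)
2. 1028.571ms @ 3 + 1028.571ms (3)
3. 2057.143ms @ 6 + 411.429ms (6/5)
4. 2468.571ms @ 36/5 + 205.714ms (3/5)
5. 2674.286ms @ 39/5 + 205.714ms (3/5)
6. 2880.0ms @ 42/5 + 411.429ms (6/5)
7. 3291.429ms @ 48/5 + 411.429ms (6/5)
8. 3702.857ms @ 54/5 + 411.429ms (6/5)
9. 4114.286ms @ 12 + 685.714ms (2)
10. 4800.0ms @ 14 + 1371.429ms (4)
11. 6171.429ms @ 18 + 1028.571ms (3)
12. 7200.0ms @ 21 + 1028.571ms (3)

note 3 onset = 6b = 2057.143ms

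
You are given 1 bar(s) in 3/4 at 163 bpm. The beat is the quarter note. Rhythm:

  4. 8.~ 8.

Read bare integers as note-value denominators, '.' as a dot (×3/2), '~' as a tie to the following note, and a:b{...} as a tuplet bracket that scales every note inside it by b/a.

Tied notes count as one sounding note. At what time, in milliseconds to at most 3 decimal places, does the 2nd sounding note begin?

1. 0.0ms @ 0 + 552.147ms (3/2)
2. 552.147ms @ 3/2 + 552.147ms (3/2)

note 2 onset = 3/2b = 552.147ms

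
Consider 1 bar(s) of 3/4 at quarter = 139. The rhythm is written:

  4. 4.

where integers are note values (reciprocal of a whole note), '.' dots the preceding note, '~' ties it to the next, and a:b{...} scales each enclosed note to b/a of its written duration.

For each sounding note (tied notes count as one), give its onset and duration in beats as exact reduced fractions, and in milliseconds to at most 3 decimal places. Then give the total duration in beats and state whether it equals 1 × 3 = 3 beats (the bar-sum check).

1) 0.0ms=0b +647.482ms=3/2b
2) 647.482ms=3/2b +647.482ms=3/2b
Σ=3b of 3 (139bpm 3/4) — PASS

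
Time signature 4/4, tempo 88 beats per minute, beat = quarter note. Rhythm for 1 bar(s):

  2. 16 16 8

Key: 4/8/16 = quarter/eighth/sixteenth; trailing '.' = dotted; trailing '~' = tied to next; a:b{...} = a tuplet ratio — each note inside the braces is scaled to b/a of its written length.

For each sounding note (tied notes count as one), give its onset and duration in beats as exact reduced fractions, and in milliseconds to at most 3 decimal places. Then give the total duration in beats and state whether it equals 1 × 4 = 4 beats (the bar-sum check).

1) 0.0ms=0b +2045.455ms=3b
2) 2045.455ms=3b +170.455ms=1/4b
3) 2215.909ms=13/4b +170.455ms=1/4b
4) 2386.364ms=7/2b +340.909ms=1/2b
Σ=4b of 4 (88bpm 4/4) — PASS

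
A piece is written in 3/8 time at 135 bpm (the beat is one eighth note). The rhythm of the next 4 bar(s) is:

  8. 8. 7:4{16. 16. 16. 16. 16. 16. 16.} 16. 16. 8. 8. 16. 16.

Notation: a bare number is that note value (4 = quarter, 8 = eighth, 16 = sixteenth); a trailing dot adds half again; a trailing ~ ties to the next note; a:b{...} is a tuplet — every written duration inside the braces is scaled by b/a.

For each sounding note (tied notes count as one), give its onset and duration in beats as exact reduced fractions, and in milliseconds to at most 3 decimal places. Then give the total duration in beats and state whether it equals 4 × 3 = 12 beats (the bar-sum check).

1) 0.0ms=0b +666.667ms=3/2b
2) 666.667ms=3/2b +666.667ms=3/2b
3) 1333.333ms=3b +190.476ms=3/7b
4) 1523.81ms=24/7b +190.476ms=3/7b
5) 1714.286ms=27/7b +190.476ms=3/7b
6) 1904.762ms=30/7b +190.476ms=3/7b
7) 2095.238ms=33/7b +190.476ms=3/7b
8) 2285.714ms=36/7b +190.476ms=3/7b
9) 2476.19ms=39/7b +190.476ms=3/7b
10) 2666.667ms=6b +333.333ms=3/4b
11) 3000.0ms=27/4b +333.333ms=3/4b
12) 3333.333ms=15/2b +666.667ms=3/2b
13) 4000.0ms=9b +666.667ms=3/2b
14) 4666.667ms=21/2b +333.333ms=3/4b
15) 5000.0ms=45/4b +333.333ms=3/4b
Σ=12b of 12 (135bpm 3/8) — PASS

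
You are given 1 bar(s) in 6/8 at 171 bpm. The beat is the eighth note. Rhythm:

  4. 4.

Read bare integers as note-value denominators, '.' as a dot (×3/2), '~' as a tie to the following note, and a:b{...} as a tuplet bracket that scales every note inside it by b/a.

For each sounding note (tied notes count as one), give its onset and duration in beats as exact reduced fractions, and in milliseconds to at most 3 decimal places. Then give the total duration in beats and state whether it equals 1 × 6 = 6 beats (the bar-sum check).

1) 0.0ms=0b +1052.632ms=3b
2) 1052.632ms=3b +1052.632ms=3b
Σ=6b of 6 (171bpm 6/8) — PASS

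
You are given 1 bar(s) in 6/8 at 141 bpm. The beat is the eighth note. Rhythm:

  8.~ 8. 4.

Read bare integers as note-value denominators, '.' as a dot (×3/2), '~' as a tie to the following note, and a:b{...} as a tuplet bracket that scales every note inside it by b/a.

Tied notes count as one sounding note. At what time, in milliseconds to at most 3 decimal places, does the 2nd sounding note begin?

note 2 onset = 3b = 1276.596ms

1. 0.0ms @ 0 + 1276.596ms (3)
2. 1276.596ms @ 3 + 1276.596ms (3)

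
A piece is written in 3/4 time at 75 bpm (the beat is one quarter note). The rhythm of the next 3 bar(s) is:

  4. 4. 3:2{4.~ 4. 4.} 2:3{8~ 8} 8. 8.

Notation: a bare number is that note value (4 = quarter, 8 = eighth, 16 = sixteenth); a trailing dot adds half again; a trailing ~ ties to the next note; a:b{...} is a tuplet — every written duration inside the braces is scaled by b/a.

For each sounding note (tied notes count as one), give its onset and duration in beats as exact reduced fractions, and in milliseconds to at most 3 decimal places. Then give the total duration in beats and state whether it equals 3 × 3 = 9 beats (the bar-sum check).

1) 0.0ms=0b +1200.0ms=3/2b
2) 1200.0ms=3/2b +1200.0ms=3/2b
3) 2400.0ms=3b +1600.0ms=2b
4) 4000.0ms=5b +800.0ms=1b
5) 4800.0ms=6b +1200.0ms=3/2b
6) 6000.0ms=15/2b +600.0ms=3/4b
7) 6600.0ms=33/4b +600.0ms=3/4b
Σ=9b of 9 (75bpm 3/4) — PASS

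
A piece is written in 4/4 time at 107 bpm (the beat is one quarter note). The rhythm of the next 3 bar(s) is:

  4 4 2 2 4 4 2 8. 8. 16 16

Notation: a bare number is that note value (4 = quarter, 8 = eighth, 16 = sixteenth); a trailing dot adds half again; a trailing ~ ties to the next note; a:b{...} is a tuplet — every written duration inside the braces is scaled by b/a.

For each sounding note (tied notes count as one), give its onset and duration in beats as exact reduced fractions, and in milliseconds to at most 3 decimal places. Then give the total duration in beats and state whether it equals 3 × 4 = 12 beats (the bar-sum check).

1) 0.0ms=0b +560.748ms=1b
2) 560.748ms=1b +560.748ms=1b
3) 1121.495ms=2b +1121.495ms=2b
4) 2242.991ms=4b +1121.495ms=2b
5) 3364.486ms=6b +560.748ms=1b
6) 3925.234ms=7b +560.748ms=1b
7) 4485.981ms=8b +1121.495ms=2b
8) 5607.477ms=10b +420.561ms=3/4b
9) 6028.037ms=43/4b +420.561ms=3/4b
10) 6448.598ms=23/2b +140.187ms=1/4b
11) 6588.785ms=47/4b +140.187ms=1/4b
Σ=12b of 12 (107bpm 4/4) — PASS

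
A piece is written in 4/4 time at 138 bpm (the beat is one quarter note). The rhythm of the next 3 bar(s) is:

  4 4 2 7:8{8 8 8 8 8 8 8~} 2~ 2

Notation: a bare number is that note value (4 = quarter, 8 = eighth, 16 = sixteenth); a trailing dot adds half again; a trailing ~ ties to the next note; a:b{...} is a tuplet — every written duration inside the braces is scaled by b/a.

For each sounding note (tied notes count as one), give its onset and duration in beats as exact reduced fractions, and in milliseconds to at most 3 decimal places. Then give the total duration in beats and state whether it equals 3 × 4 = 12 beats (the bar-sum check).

1) 0.0ms=0b +434.783ms=1b
2) 434.783ms=1b +434.783ms=1b
3) 869.565ms=2b +869.565ms=2b
4) 1739.13ms=4b +248.447ms=4/7b
5) 1987.578ms=32/7b +248.447ms=4/7b
6) 2236.025ms=36/7b +248.447ms=4/7b
7) 2484.472ms=40/7b +248.447ms=4/7b
8) 2732.919ms=44/7b +248.447ms=4/7b
9) 2981.366ms=48/7b +248.447ms=4/7b
10) 3229.814ms=52/7b +1987.578ms=32/7b
Σ=12b of 12 (138bpm 4/4) — PASS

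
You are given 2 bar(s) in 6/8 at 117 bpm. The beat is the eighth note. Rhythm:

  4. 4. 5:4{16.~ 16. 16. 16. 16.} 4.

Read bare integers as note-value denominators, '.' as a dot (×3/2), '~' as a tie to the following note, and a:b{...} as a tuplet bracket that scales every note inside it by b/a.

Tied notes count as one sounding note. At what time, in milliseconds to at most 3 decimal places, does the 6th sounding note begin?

1. 0.0ms @ 0 + 1538.462ms (3)
2. 1538.462ms @ 3 + 1538.462ms (3)
3. 3076.923ms @ 6 + 615.385ms (6/5)
4. 3692.308ms @ 36/5 + 307.692ms (3/5)
5. 4000.0ms @ 39/5 + 307.692ms (3/5)
6. 4307.692ms @ 42/5 + 307.692ms (3/5)
7. 4615.385ms @ 9 + 1538.462ms (3)

note 6 onset = 42/5b = 4307.692ms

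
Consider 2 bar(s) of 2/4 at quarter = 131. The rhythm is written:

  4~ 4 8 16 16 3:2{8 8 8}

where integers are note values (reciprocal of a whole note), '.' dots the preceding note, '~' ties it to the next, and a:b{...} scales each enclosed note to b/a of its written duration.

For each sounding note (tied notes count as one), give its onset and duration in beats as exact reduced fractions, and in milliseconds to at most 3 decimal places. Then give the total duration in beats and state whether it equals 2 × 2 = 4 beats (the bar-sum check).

1) 0.0ms=0b +916.031ms=2b
2) 916.031ms=2b +229.008ms=1/2b
3) 1145.038ms=5/2b +114.504ms=1/4b
4) 1259.542ms=11/4b +114.504ms=1/4b
5) 1374.046ms=3b +152.672ms=1/3b
6) 1526.718ms=10/3b +152.672ms=1/3b
7) 1679.389ms=11/3b +152.672ms=1/3b
Σ=4b of 4 (131bpm 2/4) — PASS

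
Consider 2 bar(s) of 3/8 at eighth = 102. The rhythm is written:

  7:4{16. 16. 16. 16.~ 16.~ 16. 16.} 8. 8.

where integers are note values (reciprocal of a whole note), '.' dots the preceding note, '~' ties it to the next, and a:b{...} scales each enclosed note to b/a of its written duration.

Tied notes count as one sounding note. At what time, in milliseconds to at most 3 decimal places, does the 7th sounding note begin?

1. 0.0ms @ 0 + 252.101ms (3/7)
2. 252.101ms @ 3/7 + 252.101ms (3/7)
3. 504.202ms @ 6/7 + 252.101ms (3/7)
4. 756.303ms @ 9/7 + 756.303ms (9/7)
5. 1512.605ms @ 18/7 + 252.101ms (3/7)
6. 1764.706ms @ 3 + 882.353ms (3/2)
7. 2647.059ms @ 9/2 + 882.353ms (3/2)

note 7 onset = 9/2b = 2647.059ms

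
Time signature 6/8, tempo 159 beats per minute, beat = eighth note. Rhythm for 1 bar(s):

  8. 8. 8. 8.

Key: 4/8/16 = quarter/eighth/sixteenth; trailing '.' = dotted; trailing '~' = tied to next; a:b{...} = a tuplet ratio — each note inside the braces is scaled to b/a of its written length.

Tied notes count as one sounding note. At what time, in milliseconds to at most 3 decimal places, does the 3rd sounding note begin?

1. 0.0ms @ 0 + 566.038ms (3/2)
2. 566.038ms @ 3/2 + 566.038ms (3/2)
3. 1132.075ms @ 3 + 566.038ms (3/2)
4. 1698.113ms @ 9/2 + 566.038ms (3/2)

note 3 onset = 3b = 1132.075ms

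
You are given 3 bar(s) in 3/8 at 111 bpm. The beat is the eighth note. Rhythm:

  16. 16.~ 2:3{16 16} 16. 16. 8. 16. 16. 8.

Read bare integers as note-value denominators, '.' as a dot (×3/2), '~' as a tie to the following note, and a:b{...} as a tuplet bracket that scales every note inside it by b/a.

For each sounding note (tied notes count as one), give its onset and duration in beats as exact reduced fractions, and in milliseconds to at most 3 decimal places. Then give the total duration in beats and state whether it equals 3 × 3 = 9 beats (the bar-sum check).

1) 0.0ms=0b +405.405ms=3/4b
2) 405.405ms=3/4b +810.811ms=3/2b
3) 1216.216ms=9/4b +405.405ms=3/4b
4) 1621.622ms=3b +405.405ms=3/4b
5) 2027.027ms=15/4b +405.405ms=3/4b
6) 2432.432ms=9/2b +810.811ms=3/2b
7) 3243.243ms=6b +405.405ms=3/4b
8) 3648.649ms=27/4b +405.405ms=3/4b
9) 4054.054ms=15/2b +810.811ms=3/2b
Σ=9b of 9 (111bpm 3/8) — PASS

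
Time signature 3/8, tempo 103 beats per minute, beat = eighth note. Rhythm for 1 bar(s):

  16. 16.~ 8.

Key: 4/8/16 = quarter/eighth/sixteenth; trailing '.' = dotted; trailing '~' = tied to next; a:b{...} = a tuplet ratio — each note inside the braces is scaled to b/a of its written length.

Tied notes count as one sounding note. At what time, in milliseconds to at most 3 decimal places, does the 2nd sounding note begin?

1. 0.0ms @ 0 + 436.893ms (3/4)
2. 436.893ms @ 3/4 + 1310.68ms (9/4)

note 2 onset = 3/4b = 436.893ms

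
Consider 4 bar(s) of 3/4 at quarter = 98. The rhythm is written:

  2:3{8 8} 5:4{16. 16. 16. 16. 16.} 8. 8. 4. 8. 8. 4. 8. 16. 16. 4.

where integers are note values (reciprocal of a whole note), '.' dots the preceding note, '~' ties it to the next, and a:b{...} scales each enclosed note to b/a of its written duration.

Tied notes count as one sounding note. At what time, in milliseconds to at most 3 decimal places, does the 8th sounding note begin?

1. 0.0ms @ 0 + 459.184ms (3/4)
2. 459.184ms @ 3/4 + 459.184ms (3/4)
3. 918.367ms @ 3/2 + 183.673ms (3/10)
4. 1102.041ms @ 9/5 + 183.673ms (3/10)
5. 1285.714ms @ 21/10 + 183.673ms (3/10)
6. 1469.388ms @ 12/5 + 183.673ms (3/10)
7. 1653.061ms @ 27/10 + 183.673ms (3/10)
8. 1836.735ms @ 3 + 459.184ms (3/4)
9. 2295.918ms @ 15/4 + 459.184ms (3/4)
10. 2755.102ms @ 9/2 + 918.367ms (3/2)
11. 3673.469ms @ 6 + 459.184ms (3/4)
12. 4132.653ms @ 27/4 + 459.184ms (3/4)
13. 4591.837ms @ 15/2 + 918.367ms (3/2)
14. 5510.204ms @ 9 + 459.184ms (3/4)
15. 5969.388ms @ 39/4 + 229.592ms (3/8)
16. 6198.98ms @ 81/8 + 229.592ms (3/8)
17. 6428.571ms @ 21/2 + 918.367ms (3/2)

note 8 onset = 3b = 1836.735ms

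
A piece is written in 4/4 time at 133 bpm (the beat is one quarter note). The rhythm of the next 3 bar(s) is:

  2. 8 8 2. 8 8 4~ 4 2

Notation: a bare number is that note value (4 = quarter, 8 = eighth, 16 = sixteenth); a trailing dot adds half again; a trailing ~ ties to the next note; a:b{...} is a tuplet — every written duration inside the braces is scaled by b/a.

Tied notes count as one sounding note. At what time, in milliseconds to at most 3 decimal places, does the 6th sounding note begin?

1. 0.0ms @ 0 + 1353.383ms (3)
2. 1353.383ms @ 3 + 225.564ms (1/2)
3. 1578.947ms @ 7/2 + 225.564ms (1/2)
4. 1804.511ms @ 4 + 1353.383ms (3)
5. 3157.895ms @ 7 + 225.564ms (1/2)
6. 3383.459ms @ 15/2 + 225.564ms (1/2)
7. 3609.023ms @ 8 + 902.256ms (2)
8. 4511.278ms @ 10 + 902.256ms (2)

note 6 onset = 15/2b = 3383.459ms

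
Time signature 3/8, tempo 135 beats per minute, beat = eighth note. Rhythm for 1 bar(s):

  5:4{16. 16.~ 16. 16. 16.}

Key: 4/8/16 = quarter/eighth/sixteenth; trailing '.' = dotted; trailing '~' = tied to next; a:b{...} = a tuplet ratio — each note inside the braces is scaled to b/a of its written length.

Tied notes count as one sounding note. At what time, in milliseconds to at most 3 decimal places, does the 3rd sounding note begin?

1. 0.0ms @ 0 + 266.667ms (3/5)
2. 266.667ms @ 3/5 + 533.333ms (6/5)
3. 800.0ms @ 9/5 + 266.667ms (3/5)
4. 1066.667ms @ 12/5 + 266.667ms (3/5)

note 3 onset = 9/5b = 800.0ms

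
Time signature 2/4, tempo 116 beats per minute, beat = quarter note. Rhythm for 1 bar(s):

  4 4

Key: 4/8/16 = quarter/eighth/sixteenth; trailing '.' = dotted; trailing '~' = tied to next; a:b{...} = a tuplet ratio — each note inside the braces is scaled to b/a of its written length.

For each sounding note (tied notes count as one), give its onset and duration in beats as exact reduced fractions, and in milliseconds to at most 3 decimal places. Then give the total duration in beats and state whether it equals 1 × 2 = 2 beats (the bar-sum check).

1) 0.0ms=0b +517.241ms=1b
2) 517.241ms=1b +517.241ms=1b
Σ=2b of 2 (116bpm 2/4) — PASS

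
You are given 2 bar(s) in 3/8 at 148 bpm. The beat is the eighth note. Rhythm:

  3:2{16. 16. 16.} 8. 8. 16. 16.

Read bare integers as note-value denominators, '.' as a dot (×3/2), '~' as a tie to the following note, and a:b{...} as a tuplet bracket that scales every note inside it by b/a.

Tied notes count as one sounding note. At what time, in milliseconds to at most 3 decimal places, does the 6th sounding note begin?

1. 0.0ms @ 0 + 202.703ms (1/2)
2. 202.703ms @ 1/2 + 202.703ms (1/2)
3. 405.405ms @ 1 + 202.703ms (1/2)
4. 608.108ms @ 3/2 + 608.108ms (3/2)
5. 1216.216ms @ 3 + 608.108ms (3/2)
6. 1824.324ms @ 9/2 + 304.054ms (3/4)
7. 2128.378ms @ 21/4 + 304.054ms (3/4)

note 6 onset = 9/2b = 1824.324ms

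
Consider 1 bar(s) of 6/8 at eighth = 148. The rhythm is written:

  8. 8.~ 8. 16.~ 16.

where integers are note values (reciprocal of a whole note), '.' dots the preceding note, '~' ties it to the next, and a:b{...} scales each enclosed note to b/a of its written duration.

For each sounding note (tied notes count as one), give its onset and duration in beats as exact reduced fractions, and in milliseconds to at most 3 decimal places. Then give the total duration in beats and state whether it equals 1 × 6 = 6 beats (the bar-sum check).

1) 0.0ms=0b +608.108ms=3/2b
2) 608.108ms=3/2b +1216.216ms=3b
3) 1824.324ms=9/2b +608.108ms=3/2b
Σ=6b of 6 (148bpm 6/8) — PASS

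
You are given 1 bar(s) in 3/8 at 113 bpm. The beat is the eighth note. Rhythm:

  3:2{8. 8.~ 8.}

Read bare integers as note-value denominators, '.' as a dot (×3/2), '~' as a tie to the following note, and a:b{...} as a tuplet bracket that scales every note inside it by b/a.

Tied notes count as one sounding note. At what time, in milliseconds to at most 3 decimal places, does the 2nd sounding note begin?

note 2 onset = 1b = 530.973ms

1. 0.0ms @ 0 + 530.973ms (1)
2. 530.973ms @ 1 + 1061.947ms (2)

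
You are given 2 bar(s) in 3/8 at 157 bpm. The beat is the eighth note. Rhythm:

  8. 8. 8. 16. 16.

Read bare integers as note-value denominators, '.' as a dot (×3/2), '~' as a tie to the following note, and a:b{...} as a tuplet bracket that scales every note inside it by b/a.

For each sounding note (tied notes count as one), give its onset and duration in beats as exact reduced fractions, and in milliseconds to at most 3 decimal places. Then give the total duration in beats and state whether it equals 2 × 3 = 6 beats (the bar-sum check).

1) 0.0ms=0b +573.248ms=3/2b
2) 573.248ms=3/2b +573.248ms=3/2b
3) 1146.497ms=3b +573.248ms=3/2b
4) 1719.745ms=9/2b +286.624ms=3/4b
5) 2006.369ms=21/4b +286.624ms=3/4b
Σ=6b of 6 (157bpm 3/8) — PASS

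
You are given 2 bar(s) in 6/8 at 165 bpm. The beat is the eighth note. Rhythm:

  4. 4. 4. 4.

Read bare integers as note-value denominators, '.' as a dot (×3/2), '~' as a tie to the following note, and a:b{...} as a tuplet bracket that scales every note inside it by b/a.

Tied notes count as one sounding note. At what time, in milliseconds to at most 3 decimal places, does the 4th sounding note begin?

note 4 onset = 9b = 3272.727ms

1. 0.0ms @ 0 + 1090.909ms (3)
2. 1090.909ms @ 3 + 1090.909ms (3)
3. 2181.818ms @ 6 + 1090.909ms (3)
4. 3272.727ms @ 9 + 1090.909ms (3)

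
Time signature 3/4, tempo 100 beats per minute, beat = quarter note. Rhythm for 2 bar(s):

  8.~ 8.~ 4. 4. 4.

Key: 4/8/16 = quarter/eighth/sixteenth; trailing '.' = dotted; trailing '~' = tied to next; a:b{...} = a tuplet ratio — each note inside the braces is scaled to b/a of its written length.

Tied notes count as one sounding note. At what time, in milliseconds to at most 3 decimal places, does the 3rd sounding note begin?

note 3 onset = 9/2b = 2700.0ms

1. 0.0ms @ 0 + 1800.0ms (3)
2. 1800.0ms @ 3 + 900.0ms (3/2)
3. 2700.0ms @ 9/2 + 900.0ms (3/2)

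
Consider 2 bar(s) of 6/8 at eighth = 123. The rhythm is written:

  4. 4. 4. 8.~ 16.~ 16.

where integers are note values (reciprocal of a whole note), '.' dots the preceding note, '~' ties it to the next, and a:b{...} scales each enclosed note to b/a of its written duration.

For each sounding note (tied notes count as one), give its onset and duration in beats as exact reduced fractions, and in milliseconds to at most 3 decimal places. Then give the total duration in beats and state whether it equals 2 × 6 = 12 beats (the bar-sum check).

1) 0.0ms=0b +1463.415ms=3b
2) 1463.415ms=3b +1463.415ms=3b
3) 2926.829ms=6b +1463.415ms=3b
4) 4390.244ms=9b +1463.415ms=3b
Σ=12b of 12 (123bpm 6/8) — PASS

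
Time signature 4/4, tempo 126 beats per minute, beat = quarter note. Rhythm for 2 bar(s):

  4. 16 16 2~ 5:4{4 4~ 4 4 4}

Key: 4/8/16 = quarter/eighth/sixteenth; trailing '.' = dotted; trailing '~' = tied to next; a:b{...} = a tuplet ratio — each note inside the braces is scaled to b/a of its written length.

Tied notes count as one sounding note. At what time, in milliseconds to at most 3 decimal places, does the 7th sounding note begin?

1. 0.0ms @ 0 + 714.286ms (3/2)
2. 714.286ms @ 3/2 + 119.048ms (1/4)
3. 833.333ms @ 7/4 + 119.048ms (1/4)
4. 952.381ms @ 2 + 1333.333ms (14/5)
5. 2285.714ms @ 24/5 + 761.905ms (8/5)
6. 3047.619ms @ 32/5 + 380.952ms (4/5)
7. 3428.571ms @ 36/5 + 380.952ms (4/5)

note 7 onset = 36/5b = 3428.571ms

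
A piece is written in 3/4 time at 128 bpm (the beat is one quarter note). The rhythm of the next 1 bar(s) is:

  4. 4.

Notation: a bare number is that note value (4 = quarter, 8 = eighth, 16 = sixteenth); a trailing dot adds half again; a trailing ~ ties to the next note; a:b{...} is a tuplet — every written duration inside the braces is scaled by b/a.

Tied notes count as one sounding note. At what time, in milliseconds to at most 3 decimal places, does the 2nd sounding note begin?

1. 0.0ms @ 0 + 703.125ms (3/2)
2. 703.125ms @ 3/2 + 703.125ms (3/2)

note 2 onset = 3/2b = 703.125ms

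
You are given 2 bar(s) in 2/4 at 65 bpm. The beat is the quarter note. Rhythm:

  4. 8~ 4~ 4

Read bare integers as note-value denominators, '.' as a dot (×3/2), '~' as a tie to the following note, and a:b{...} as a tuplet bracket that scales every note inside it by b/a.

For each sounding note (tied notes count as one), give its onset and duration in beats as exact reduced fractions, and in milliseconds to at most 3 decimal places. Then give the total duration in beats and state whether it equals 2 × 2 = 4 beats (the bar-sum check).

1) 0.0ms=0b +1384.615ms=3/2b
2) 1384.615ms=3/2b +2307.692ms=5/2b
Σ=4b of 4 (65bpm 2/4) — PASS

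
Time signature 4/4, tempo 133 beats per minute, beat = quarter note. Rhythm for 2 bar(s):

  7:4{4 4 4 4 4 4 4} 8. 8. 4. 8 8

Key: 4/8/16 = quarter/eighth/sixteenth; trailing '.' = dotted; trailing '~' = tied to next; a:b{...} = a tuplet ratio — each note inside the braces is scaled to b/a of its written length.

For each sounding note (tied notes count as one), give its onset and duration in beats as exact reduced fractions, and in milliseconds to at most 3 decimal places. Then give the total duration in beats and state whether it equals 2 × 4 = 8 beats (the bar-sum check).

1) 0.0ms=0b +257.787ms=4/7b
2) 257.787ms=4/7b +257.787ms=4/7b
3) 515.575ms=8/7b +257.787ms=4/7b
4) 773.362ms=12/7b +257.787ms=4/7b
5) 1031.149ms=16/7b +257.787ms=4/7b
6) 1288.937ms=20/7b +257.787ms=4/7b
7) 1546.724ms=24/7b +257.787ms=4/7b
8) 1804.511ms=4b +338.346ms=3/4b
9) 2142.857ms=19/4b +338.346ms=3/4b
10) 2481.203ms=11/2b +676.692ms=3/2b
11) 3157.895ms=7b +225.564ms=1/2b
12) 3383.459ms=15/2b +225.564ms=1/2b
Σ=8b of 8 (133bpm 4/4) — PASS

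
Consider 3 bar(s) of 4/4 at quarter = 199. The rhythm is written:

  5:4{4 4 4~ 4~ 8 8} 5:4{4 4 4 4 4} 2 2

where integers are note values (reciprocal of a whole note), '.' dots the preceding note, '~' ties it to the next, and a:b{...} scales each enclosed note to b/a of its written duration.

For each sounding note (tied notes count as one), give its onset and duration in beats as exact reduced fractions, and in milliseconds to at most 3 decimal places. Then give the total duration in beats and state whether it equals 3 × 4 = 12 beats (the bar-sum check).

1) 0.0ms=0b +241.206ms=4/5b
2) 241.206ms=4/5b +241.206ms=4/5b
3) 482.412ms=8/5b +603.015ms=2b
4) 1085.427ms=18/5b +120.603ms=2/5b
5) 1206.03ms=4b +241.206ms=4/5b
6) 1447.236ms=24/5b +241.206ms=4/5b
7) 1688.442ms=28/5b +241.206ms=4/5b
8) 1929.648ms=32/5b +241.206ms=4/5b
9) 2170.854ms=36/5b +241.206ms=4/5b
10) 2412.06ms=8b +603.015ms=2b
11) 3015.075ms=10b +603.015ms=2b
Σ=12b of 12 (199bpm 4/4) — PASS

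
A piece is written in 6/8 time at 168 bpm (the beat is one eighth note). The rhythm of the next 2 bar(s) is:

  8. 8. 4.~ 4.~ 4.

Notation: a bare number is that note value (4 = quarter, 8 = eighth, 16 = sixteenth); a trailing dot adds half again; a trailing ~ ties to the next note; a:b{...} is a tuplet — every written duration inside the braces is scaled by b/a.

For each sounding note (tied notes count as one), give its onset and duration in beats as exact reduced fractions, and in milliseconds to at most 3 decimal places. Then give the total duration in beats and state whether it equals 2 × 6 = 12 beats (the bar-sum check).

1) 0.0ms=0b +535.714ms=3/2b
2) 535.714ms=3/2b +535.714ms=3/2b
3) 1071.429ms=3b +3214.286ms=9b
Σ=12b of 12 (168bpm 6/8) — PASS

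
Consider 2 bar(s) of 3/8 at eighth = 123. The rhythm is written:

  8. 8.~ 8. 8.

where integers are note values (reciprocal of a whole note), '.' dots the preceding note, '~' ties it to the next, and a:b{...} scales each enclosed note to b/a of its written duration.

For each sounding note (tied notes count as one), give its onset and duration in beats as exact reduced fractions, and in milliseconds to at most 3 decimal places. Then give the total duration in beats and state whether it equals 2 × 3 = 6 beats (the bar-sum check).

1) 0.0ms=0b +731.707ms=3/2b
2) 731.707ms=3/2b +1463.415ms=3b
3) 2195.122ms=9/2b +731.707ms=3/2b
Σ=6b of 6 (123bpm 3/8) — PASS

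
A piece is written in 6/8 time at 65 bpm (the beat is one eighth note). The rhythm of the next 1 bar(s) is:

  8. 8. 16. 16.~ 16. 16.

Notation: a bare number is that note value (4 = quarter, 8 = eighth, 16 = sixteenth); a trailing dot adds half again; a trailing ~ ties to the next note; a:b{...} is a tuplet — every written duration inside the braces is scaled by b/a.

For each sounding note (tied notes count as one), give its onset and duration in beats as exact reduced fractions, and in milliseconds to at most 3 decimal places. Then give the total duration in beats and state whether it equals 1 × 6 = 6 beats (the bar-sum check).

1) 0.0ms=0b +1384.615ms=3/2b
2) 1384.615ms=3/2b +1384.615ms=3/2b
3) 2769.231ms=3b +692.308ms=3/4b
4) 3461.538ms=15/4b +1384.615ms=3/2b
5) 4846.154ms=21/4b +692.308ms=3/4b
Σ=6b of 6 (65bpm 6/8) — PASS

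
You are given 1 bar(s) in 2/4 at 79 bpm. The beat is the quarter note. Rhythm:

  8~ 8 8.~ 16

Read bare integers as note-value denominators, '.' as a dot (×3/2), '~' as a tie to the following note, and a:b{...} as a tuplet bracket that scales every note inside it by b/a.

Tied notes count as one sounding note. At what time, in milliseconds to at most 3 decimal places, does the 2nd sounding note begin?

1. 0.0ms @ 0 + 759.494ms (1)
2. 759.494ms @ 1 + 759.494ms (1)

note 2 onset = 1b = 759.494ms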